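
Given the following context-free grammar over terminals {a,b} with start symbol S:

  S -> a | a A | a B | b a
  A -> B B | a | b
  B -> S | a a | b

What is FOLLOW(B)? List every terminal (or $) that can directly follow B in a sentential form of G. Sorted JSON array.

FIRST sets, iterate to fixpoint:
[1]
  A via A→a: +{a}
  A via A→b: +{b}
  B via B→a a: +{a}
  B via B→b: +{b}
  S via S→a: +{a}
  S via S→b a: +{b}
  FIRST[S]={a,b}  FIRST[A]={a,b}  FIRST[B]={a,b}
[2] done
  FIRST[S]={a,b}  FIRST[A]={a,b}  FIRST[B]={a,b}

FOLLOW iteration:
initialize: $ ∈ FOLLOW(S)
round 1:
  A→B B: FOLLOW(B) ⊇ FIRST(B) = {a,b}; new: +{a,b}
  B→S: FOLLOW(S) ⊇ FOLLOW(B) ⊇ {a,b}; new: +{a,b}
  S→a A: FOLLOW(A) ⊇ FOLLOW(S) ⊇ {$,a,b}; new: +{$,a,b}
  S→a B: FOLLOW(B) ⊇ FOLLOW(S) ⊇ {$,a,b}; new: +{$}
  FOLLOW[S]={$,a,b}  FOLLOW[A]={$,a,b}  FOLLOW[B]={$,a,b}
round 2: (no change)
  FOLLOW[S]={$,a,b}  FOLLOW[A]={$,a,b}  FOLLOW[B]={$,a,b}

FOLLOW(B) = ["$", "a", "b"]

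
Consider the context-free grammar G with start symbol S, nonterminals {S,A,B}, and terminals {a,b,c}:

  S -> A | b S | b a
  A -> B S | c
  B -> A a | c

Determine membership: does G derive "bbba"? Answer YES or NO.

CNF form of G:
  S -> B S | T1 S | T1 T0 | c
  A -> B S | c
  B -> A T0 | c
  T0 -> a
  T1 -> b

CYK table (by increasing span):
  cell(0,0) b: {T1}  orig:{}
  cell(1,1) b: {T1}  orig:{}
  cell(2,2) b: {T1}  orig:{}
  cell(3,3) a: {T0}  orig:{}
  cell(0,1) bb: ∅
  cell(1,2) bb: ∅
  cell(2,3) ba: {S}
  cell(0,2) bbb: ∅
  cell(1,3) bba: {S}
  cell(0,3) bbba: {S}

S ∈ T[0,3] ⇒ YES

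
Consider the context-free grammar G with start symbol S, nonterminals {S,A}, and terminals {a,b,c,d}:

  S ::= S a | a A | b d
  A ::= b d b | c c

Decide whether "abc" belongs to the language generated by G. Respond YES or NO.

CNF form of G:
  S -> S T3 | T0 T1 | T3 A
  A -> T0 X4 | T2 T2
  T0 -> b
  T1 -> d
  T2 -> c
  T3 -> a
  X4 -> T1 T0

CYK table (by increasing span):
  T[0,0] 'a' = {T3}  orig:{}
  T[1,1] 'b' = {T0}  orig:{}
  T[2,2] 'c' = {T2}  orig:{}
  T[0,1] 'ab' = ∅
  T[1,2] 'bc' = ∅
  T[0,2] 'abc' = ∅

S ∉ T[0,2] ⇒ NO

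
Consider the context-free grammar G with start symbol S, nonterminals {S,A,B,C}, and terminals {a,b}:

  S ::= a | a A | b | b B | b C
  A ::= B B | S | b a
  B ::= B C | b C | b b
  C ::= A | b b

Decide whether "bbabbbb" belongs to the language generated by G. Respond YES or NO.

Convert to CNF:
  S -> T0 A | T1 B | T1 C | a | b
  A -> B B | T0 A | T1 B | T1 C | T1 T0 | a | b
  B -> B C | T1 C | T1 T1
  C -> B B | T0 A | T1 B | T1 C | T1 T0 | T1 T1 | a | b
  T0 -> a
  T1 -> b

Fill CYK table bottom-up:
  T[0,0] 'b' = {A,C,S,T1}  orig:{A,C,S}
  T[1,1] 'b' = {A,C,S,T1}  orig:{A,C,S}
  T[2,2] 'a' = {A,C,S,T0}  orig:{A,C,S}
  T[3,3] 'b' = {A,C,S,T1}  orig:{A,C,S}
  T[4,4] 'b' = {A,C,S,T1}  orig:{A,C,S}
  T[5,5] 'b' = {A,C,S,T1}  orig:{A,C,S}
  T[6,6] 'b' = {A,C,S,T1}  orig:{A,C,S}
  T[0,1] 'bb' = {A,B,C,S}
  T[1,2] 'ba' = {A,B,C,S}
  T[2,3] 'ab' = {A,C,S}
  T[3,4] 'bb' = {A,B,C,S}
  T[4,5] 'bb' = {A,B,C,S}
  T[5,6] 'bb' = {A,B,C,S}
  T[0,2] 'bba' = {A,B,C,S}
  T[1,3] 'bab' = {A,B,C,S}
  T[2,4] 'abb' = {A,C,S}
  T[3,5] 'bbb' = {A,B,C,S}
  T[4,6] 'bbb' = {A,B,C,S}
  T[0,3] 'bbab' = {A,B,C,S}
  T[1,4] 'babb' = {A,B,C,S}
  T[2,5] 'abbb' = {A,C,S}
  T[3,6] 'bbbb' = {A,B,C,S}
  T[0,4] 'bbabb' = {A,B,C,S}
  T[1,5] 'babbb' = {A,B,C,S}
  T[2,6] 'abbbb' = {A,C,S}
  T[0,5] 'bbabbb' = {A,B,C,S}
  T[1,6] 'babbbb' = {A,B,C,S}
  T[0,6] 'bbabbbb' = {A,B,C,S}

S ∈ T[0,6] ⇒ YES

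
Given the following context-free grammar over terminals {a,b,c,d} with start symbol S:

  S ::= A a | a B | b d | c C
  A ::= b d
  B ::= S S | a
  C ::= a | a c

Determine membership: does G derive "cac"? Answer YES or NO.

Convert to CNF:
  S -> A T2 | T0 T1 | T2 B | T3 C
  A -> T0 T1
  B -> S S | a
  C -> T2 T3 | a
  T0 -> b
  T1 -> d
  T2 -> a
  T3 -> c

Fill CYK table bottom-up:
  T[0,0] 'c' = {T3}  orig:{}
  T[1,1] 'a' = {B,C,T2}  orig:{B,C}
  T[2,2] 'c' = {T3}  orig:{}
  T[0,1] 'ca' = {S}
  T[1,2] 'ac' = {C}
  T[0,2] 'cac' = {S}

S ∈ T[0,2] ⇒ YES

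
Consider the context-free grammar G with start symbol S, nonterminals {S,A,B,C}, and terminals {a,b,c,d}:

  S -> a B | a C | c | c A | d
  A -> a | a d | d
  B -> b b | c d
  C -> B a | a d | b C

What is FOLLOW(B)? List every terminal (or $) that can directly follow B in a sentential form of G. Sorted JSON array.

FIRST sets, iterate to fixpoint:
round 1:
  A via A→a: +{a}
  A via A→d: +{d}
  B via B→b b: +{b}
  B via B→c d: +{c}
  C via C→B a: +{b,c}
  C via C→a d: +{a}
  S via S→a B: +{a}
  S via S→c: +{c}
  S via S→d: +{d}
  FIRST[S]={a,c,d}  FIRST[A]={a,d}  FIRST[B]={b,c}  FIRST[C]={a,b,c}
round 2: done
  FIRST[S]={a,c,d}  FIRST[A]={a,d}  FIRST[B]={b,c}  FIRST[C]={a,b,c}

FOLLOW sets:
seed FOLLOW(S) with $
round 1:
  C→B a: FOLLOW(B) ⊇ FIRST(a) = {a}; new: +{a}
  S→a B: FOLLOW(B) ⊇ FOLLOW(S) ⊇ {$}; new: +{$}
  S→a C: FOLLOW(C) ⊇ FOLLOW(S) ⊇ {$}; new: +{$}
  S→c A: FOLLOW(A) ⊇ FOLLOW(S) ⊇ {$}; new: +{$}
  FOLLOW[S]={$}  FOLLOW[A]={$}  FOLLOW[B]={$,a}  FOLLOW[C]={$}
round 2: (no change)
  FOLLOW[S]={$}  FOLLOW[A]={$}  FOLLOW[B]={$,a}  FOLLOW[C]={$}

FOLLOW(B) = ["$", "a"]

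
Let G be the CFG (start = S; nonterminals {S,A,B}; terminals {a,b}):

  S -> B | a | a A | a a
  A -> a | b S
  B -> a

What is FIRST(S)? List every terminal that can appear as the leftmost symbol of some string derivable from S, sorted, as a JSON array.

Compute FIRST by fixpoint:
round 1:
  A via A→a: +{a}
  A via A→b S: +{b}
  B via B→a: +{a}
  S via S→B: +{a}
  FIRST(S)={a}  FIRST(A)={a,b}  FIRST(B)={a}
round 2: — fixpoint
  FIRST(S)={a}  FIRST(A)={a,b}  FIRST(B)={a}

FIRST(S) = ["a"]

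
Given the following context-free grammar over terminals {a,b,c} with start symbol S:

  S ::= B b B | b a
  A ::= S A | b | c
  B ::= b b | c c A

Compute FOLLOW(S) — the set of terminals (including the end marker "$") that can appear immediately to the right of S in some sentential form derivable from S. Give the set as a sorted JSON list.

Compute FIRST by fixpoint:
round 1:
  A via A→b: +{b}
  A via A→c: +{c}
  B via B→b b: +{b}
  B via B→c c A: +{c}
  S via S→B b B: +{b,c}
  S: {b,c}  A: {b,c}  B: {b,c}
round 2: (no change)
  S: {b,c}  A: {b,c}  B: {b,c}

FOLLOW sets:
initialize: $ ∈ FOLLOW(S)
[1]
  A→S A: FOLLOW(S) ⊇ FIRST(A) = {b,c}; new: +{b,c}
  S→B b B: FOLLOW(B) ⊇ FIRST(b) = {b}; new: +{b}
  S→B b B: FOLLOW(B) ⊇ FOLLOW(S) ⊇ {$,b,c}; new: +{$,c}
  S: {$,b,c}  A: {}  B: {$,b,c}
[2]
  B→c c A: FOLLOW(A) ⊇ FOLLOW(B) ⊇ {$,b,c}; new: +{$,b,c}
  S: {$,b,c}  A: {$,b,c}  B: {$,b,c}
[3] (no change)
  S: {$,b,c}  A: {$,b,c}  B: {$,b,c}

FOLLOW(S) = ["$", "b", "c"]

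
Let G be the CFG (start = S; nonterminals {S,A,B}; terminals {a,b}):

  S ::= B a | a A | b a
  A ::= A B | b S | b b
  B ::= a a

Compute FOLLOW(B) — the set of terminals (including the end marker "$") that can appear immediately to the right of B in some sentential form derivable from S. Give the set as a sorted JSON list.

Compute FIRST by fixpoint:
iter 1:
  A via A→b S: +{b}
  B via B→a a: +{a}
  S via S→B a: +{a}
  S via S→b a: +{b}
  S: {a,b}  A: {b}  B: {a}
iter 2: (no change)
  S: {a,b}  A: {b}  B: {a}

FOLLOW sets:
FOLLOW(S) := {$}
iter 1:
  A→A B: FOLLOW(A) ⊇ FIRST(B) = {a}; new: +{a}
  A→A B: FOLLOW(B) ⊇ FOLLOW(A) ⊇ {a}; new: +{a}
  A→b S: FOLLOW(S) ⊇ FOLLOW(A) ⊇ {a}; new: +{a}
  S→a A: FOLLOW(A) ⊇ FOLLOW(S) ⊇ {$,a}; new: +{$}
  FOLLOW(S)={$,a}  FOLLOW(A)={$,a}  FOLLOW(B)={a}
iter 2:
  A→A B: FOLLOW(B) ⊇ FOLLOW(A) ⊇ {$,a}; new: +{$}
  FOLLOW(S)={$,a}  FOLLOW(A)={$,a}  FOLLOW(B)={$,a}
iter 3: (stable)
  FOLLOW(S)={$,a}  FOLLOW(A)={$,a}  FOLLOW(B)={$,a}

FOLLOW(B) = ["$", "a"]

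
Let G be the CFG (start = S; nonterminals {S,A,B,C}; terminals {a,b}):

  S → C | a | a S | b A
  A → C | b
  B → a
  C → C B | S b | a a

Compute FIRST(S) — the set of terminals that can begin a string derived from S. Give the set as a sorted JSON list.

FIRST iteration:
pass 1:
  A via A→b: +{b}
  B via B→a: +{a}
  C via C→a a: +{a}
  S via S→C: +{a}
  S via S→b A: +{b}
  FIRST(S)={a,b}  FIRST(A)={b}  FIRST(B)={a}  FIRST(C)={a}
pass 2:
  A via A→C: +{a}
  C via C→S b: +{b}
  FIRST(S)={a,b}  FIRST(A)={a,b}  FIRST(B)={a}  FIRST(C)={a,b}
pass 3: done
  FIRST(S)={a,b}  FIRST(A)={a,b}  FIRST(B)={a}  FIRST(C)={a,b}

FIRST(S) = ["a", "b"]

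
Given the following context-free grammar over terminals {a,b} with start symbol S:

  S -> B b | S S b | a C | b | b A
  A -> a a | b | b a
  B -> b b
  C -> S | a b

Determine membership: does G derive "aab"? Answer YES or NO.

CNF form of G:
  S -> B T1 | S X3 | T0 C | T1 A | b
  A -> T0 T0 | T1 T0 | b
  B -> T1 T1
  C -> B T1 | S X2 | T0 C | T0 T1 | T1 A | b
  T0 -> a
  T1 -> b
  X2 -> S T1
  X3 -> S T1

CYK table (by increasing span):
  cell(0,0) a: {T0}  orig:{}
  cell(1,1) a: {T0}  orig:{}
  cell(2,2) b: {A,C,S,T1}  orig:{A,C,S}
  cell(0,1) aa: {A}
  cell(1,2) ab: {C,S}
  cell(0,2) aab: {C,S}

S ∈ T[0,2] ⇒ YES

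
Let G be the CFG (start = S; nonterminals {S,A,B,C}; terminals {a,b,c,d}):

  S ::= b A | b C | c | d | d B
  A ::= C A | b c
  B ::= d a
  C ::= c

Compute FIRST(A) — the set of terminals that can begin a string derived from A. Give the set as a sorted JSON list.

Compute FIRST by fixpoint:
iter 1:
  A via A→b c: +{b}
  B via B→d a: +{d}
  C via C→c: +{c}
  S via S→b A: +{b}
  S via S→c: +{c}
  S via S→d: +{d}
  FIRST(S)={b,c,d}  FIRST(A)={b}  FIRST(B)={d}  FIRST(C)={c}
iter 2:
  A via A→C A: +{c}
  FIRST(S)={b,c,d}  FIRST(A)={b,c}  FIRST(B)={d}  FIRST(C)={c}
iter 3: (stable)
  FIRST(S)={b,c,d}  FIRST(A)={b,c}  FIRST(B)={d}  FIRST(C)={c}

FIRST(A) = ["b", "c"]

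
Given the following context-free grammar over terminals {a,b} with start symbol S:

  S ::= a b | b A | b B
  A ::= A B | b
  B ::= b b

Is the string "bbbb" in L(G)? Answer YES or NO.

Convert to CNF:
  S -> T0 A | T0 B | T1 T0
  A -> A B | b
  B -> T0 T0
  T0 -> b
  T1 -> a

Fill CYK table bottom-up:
  T[0,0] 'b' = {A,T0}  orig:{A}
  T[1,1] 'b' = {A,T0}  orig:{A}
  T[2,2] 'b' = {A,T0}  orig:{A}
  T[3,3] 'b' = {A,T0}  orig:{A}
  T[0,1] 'bb' = {B,S}
  T[1,2] 'bb' = {B,S}
  T[2,3] 'bb' = {B,S}
  T[0,2] 'bbb' = {A,S}
  T[1,3] 'bbb' = {A,S}
  T[0,3] 'bbbb' = {S}

S ∈ T[0,3] ⇒ YES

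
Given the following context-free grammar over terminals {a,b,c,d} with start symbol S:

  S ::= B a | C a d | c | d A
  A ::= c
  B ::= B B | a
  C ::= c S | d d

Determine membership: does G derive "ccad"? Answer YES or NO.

Convert to CNF:
  S -> B T2 | C X3 | T1 A | c
  A -> c
  B -> B B | a
  C -> T0 S | T1 T1
  T0 -> c
  T1 -> d
  T2 -> a
  X3 -> T2 T1

Fill CYK table bottom-up:
  cell(0,0) c: {A,S,T0}  orig:{A,S}
  cell(1,1) c: {A,S,T0}  orig:{A,S}
  cell(2,2) a: {B,T2}  orig:{B}
  cell(3,3) d: {T1}  orig:{}
  cell(0,1) cc: {C}
  cell(1,2) ca: ∅
  cell(2,3) ad: {X3}  orig:{}
  cell(0,2) cca: ∅
  cell(1,3) cad: ∅
  cell(0,3) ccad: {S}

S ∈ T[0,3] ⇒ YES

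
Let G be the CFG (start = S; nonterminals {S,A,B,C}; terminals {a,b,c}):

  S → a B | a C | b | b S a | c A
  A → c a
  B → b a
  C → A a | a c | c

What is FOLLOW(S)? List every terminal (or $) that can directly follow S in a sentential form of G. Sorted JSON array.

FIRST iteration:
iter 1:
  A via A→c a: +{c}
  B via B→b a: +{b}
  C via C→A a: +{c}
  C via C→a c: +{a}
  S via S→a B: +{a}
  S via S→b: +{b}
  S via S→c A: +{c}
  S: {a,b,c}  A: {c}  B: {b}  C: {a,c}
iter 2: — fixpoint
  S: {a,b,c}  A: {c}  B: {b}  C: {a,c}

Compute FOLLOW by fixpoint:
initialize: $ ∈ FOLLOW(S)
pass 1:
  C→A a: FOLLOW(A) ⊇ FIRST(a) = {a}; new: +{a}
  S→a B: FOLLOW(B) ⊇ FOLLOW(S) ⊇ {$}; new: +{$}
  S→a C: FOLLOW(C) ⊇ FOLLOW(S) ⊇ {$}; new: +{$}
  S→b S a: FOLLOW(S) ⊇ FIRST(a) = {a}; new: +{a}
  S→c A: FOLLOW(A) ⊇ FOLLOW(S) ⊇ {$,a}; new: +{$}
  FOLLOW(S)={$,a}  FOLLOW(A)={$,a}  FOLLOW(B)={$}  FOLLOW(C)={$}
pass 2:
  S→a B: FOLLOW(B) ⊇ FOLLOW(S) ⊇ {$,a}; new: +{a}
  S→a C: FOLLOW(C) ⊇ FOLLOW(S) ⊇ {$,a}; new: +{a}
  FOLLOW(S)={$,a}  FOLLOW(A)={$,a}  FOLLOW(B)={$,a}  FOLLOW(C)={$,a}
pass 3: done
  FOLLOW(S)={$,a}  FOLLOW(A)={$,a}  FOLLOW(B)={$,a}  FOLLOW(C)={$,a}

FOLLOW(S) = ["$", "a"]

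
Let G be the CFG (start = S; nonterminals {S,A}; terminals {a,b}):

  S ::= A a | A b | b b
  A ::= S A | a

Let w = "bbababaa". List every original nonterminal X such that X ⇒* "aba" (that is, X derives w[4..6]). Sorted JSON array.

Convert to CNF:
  S -> A T0 | A T1 | T1 T1
  A -> S A | a
  T0 -> a
  T1 -> b

Fill CYK table bottom-up (cells [i..j] with 4 ≤ i ≤ j ≤ 6 only):
  cell(4,4) a: {A,T0}  orig:{A}
  cell(5,5) b: {T1}  orig:{}
  cell(6,6) a: {A,T0}  orig:{A}
  cell(4,5) ab: {S}
  cell(5,6) ba: ∅
  cell(4,6) aba: {A}

Original NTs in T[4,6] deriving "aba": ["A"]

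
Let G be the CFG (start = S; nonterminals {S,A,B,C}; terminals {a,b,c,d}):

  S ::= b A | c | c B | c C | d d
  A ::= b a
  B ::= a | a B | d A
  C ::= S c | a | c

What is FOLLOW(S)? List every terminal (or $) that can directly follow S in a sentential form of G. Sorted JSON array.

Compute FIRST by fixpoint:
[1]
  A via A→b a: +{b}
  B via B→a: +{a}
  B via B→d A: +{d}
  C via C→a: +{a}
  C via C→c: +{c}
  S via S→b A: +{b}
  S via S→c: +{c}
  S via S→d d: +{d}
  S: {b,c,d}  A: {b}  B: {a,d}  C: {a,c}
[2]
  C via C→S c: +{b,d}
  S: {b,c,d}  A: {b}  B: {a,d}  C: {a,b,c,d}
[3] (stable)
  S: {b,c,d}  A: {b}  B: {a,d}  C: {a,b,c,d}

FOLLOW sets:
initialize: $ ∈ FOLLOW(S)
round 1:
  C→S c: FOLLOW(S) ⊇ FIRST(c) = {c}; new: +{c}
  S→b A: FOLLOW(A) ⊇ FOLLOW(S) ⊇ {$,c}; new: +{$,c}
  S→c B: FOLLOW(B) ⊇ FOLLOW(S) ⊇ {$,c}; new: +{$,c}
  S→c C: FOLLOW(C) ⊇ FOLLOW(S) ⊇ {$,c}; new: +{$,c}
  FOLLOW[S]={$,c}  FOLLOW[A]={$,c}  FOLLOW[B]={$,c}  FOLLOW[C]={$,c}
round 2: (no change)
  FOLLOW[S]={$,c}  FOLLOW[A]={$,c}  FOLLOW[B]={$,c}  FOLLOW[C]={$,c}

FOLLOW(S) = ["$", "c"]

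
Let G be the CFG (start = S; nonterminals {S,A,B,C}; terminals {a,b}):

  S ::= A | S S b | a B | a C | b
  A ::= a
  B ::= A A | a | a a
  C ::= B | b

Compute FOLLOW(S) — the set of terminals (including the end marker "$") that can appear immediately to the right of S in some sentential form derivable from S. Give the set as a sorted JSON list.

Compute FIRST by fixpoint:
round 1:
  A via A→a: +{a}
  B via B→A A: +{a}
  C via C→B: +{a}
  C via C→b: +{b}
  S via S→A: +{a}
  S via S→b: +{b}
  FIRST[S]={a,b}  FIRST[A]={a}  FIRST[B]={a}  FIRST[C]={a,b}
round 2: (no change)
  FIRST[S]={a,b}  FIRST[A]={a}  FIRST[B]={a}  FIRST[C]={a,b}

Compute FOLLOW by fixpoint:
initialize: $ ∈ FOLLOW(S)
iter 1:
  B→A A: FOLLOW(A) ⊇ FIRST(A) = {a}; new: +{a}
  S→A: FOLLOW(A) ⊇ FOLLOW(S) ⊇ {$}; new: +{$}
  S→S S b: FOLLOW(S) ⊇ FIRST(S) = {a,b}; new: +{a,b}
  S→a B: FOLLOW(B) ⊇ FOLLOW(S) ⊇ {$,a,b}; new: +{$,a,b}
  S→a C: FOLLOW(C) ⊇ FOLLOW(S) ⊇ {$,a,b}; new: +{$,a,b}
  FOLLOW[S]={$,a,b}  FOLLOW[A]={$,a}  FOLLOW[B]={$,a,b}  FOLLOW[C]={$,a,b}
iter 2:
  B→A A: FOLLOW(A) ⊇ FOLLOW(B) ⊇ {$,a,b}; new: +{b}
  FOLLOW[S]={$,a,b}  FOLLOW[A]={$,a,b}  FOLLOW[B]={$,a,b}  FOLLOW[C]={$,a,b}
iter 3: — fixpoint
  FOLLOW[S]={$,a,b}  FOLLOW[A]={$,a,b}  FOLLOW[B]={$,a,b}  FOLLOW[C]={$,a,b}

FOLLOW(S) = ["$", "a", "b"]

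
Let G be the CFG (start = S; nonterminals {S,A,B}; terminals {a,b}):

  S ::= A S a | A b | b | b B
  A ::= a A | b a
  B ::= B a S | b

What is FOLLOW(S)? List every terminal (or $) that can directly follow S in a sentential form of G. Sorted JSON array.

FIRST sets, iterate to fixpoint:
iter 1:
  A via A→a A: +{a}
  A via A→b a: +{b}
  B via B→b: +{b}
  S via S→A S a: +{a,b}
  FIRST(S)={a,b}  FIRST(A)={a,b}  FIRST(B)={b}
iter 2: (no change)
  FIRST(S)={a,b}  FIRST(A)={a,b}  FIRST(B)={b}

FOLLOW iteration:
seed FOLLOW(S) with $
iter 1:
  B→B a S: FOLLOW(B) ⊇ FIRST(a) = {a}; new: +{a}
  B→B a S: FOLLOW(S) ⊇ FOLLOW(B) ⊇ {a}; new: +{a}
  S→A S a: FOLLOW(A) ⊇ FIRST(S) = {a,b}; new: +{a,b}
  S→b B: FOLLOW(B) ⊇ FOLLOW(S) ⊇ {$,a}; new: +{$}
  S: {$,a}  A: {a,b}  B: {$,a}
iter 2: (no change)
  S: {$,a}  A: {a,b}  B: {$,a}

FOLLOW(S) = ["$", "a"]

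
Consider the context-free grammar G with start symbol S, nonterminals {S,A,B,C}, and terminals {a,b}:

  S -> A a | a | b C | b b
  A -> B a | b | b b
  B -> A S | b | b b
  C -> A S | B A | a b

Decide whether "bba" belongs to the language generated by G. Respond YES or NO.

Convert to CNF:
  S -> A T0 | T1 C | T1 T1 | a
  A -> B T0 | T1 T1 | b
  B -> A S | T1 T1 | b
  C -> A S | B A | T0 T1
  T0 -> a
  T1 -> b

CYK table (by increasing span):
  T[0,0] 'b' = {A,B,T1}  orig:{A,B}
  T[1,1] 'b' = {A,B,T1}  orig:{A,B}
  T[2,2] 'a' = {S,T0}  orig:{S}
  T[0,1] 'bb' = {A,B,C,S}
  T[1,2] 'ba' = {A,B,C,S}
  T[0,2] 'bba' = {A,B,C,S}

S ∈ T[0,2] ⇒ YES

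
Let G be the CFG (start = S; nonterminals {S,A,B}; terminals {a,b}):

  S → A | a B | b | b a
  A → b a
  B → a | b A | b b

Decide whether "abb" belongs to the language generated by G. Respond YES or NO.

CNF form of G:
  S -> T0 T1 | T1 B | b
  A -> T0 T1
  B -> T0 A | T0 T0 | a
  T0 -> b
  T1 -> a

Fill CYK table bottom-up:
  [0..0]={B,T1}  "a"  orig:{B}
  [1..1]={S,T0}  "b"  orig:{S}
  [2..2]={S,T0}  "b"  orig:{S}
  [0..1]=∅  "ab"
  [1..2]={B}  "bb"
  [0..2]={S}  "abb"

S ∈ T[0,2] ⇒ YES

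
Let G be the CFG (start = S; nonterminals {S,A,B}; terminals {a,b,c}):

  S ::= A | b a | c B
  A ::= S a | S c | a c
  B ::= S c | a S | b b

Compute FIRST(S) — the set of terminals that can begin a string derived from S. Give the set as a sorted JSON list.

FIRST iteration:
iter 1:
  A via A→a c: +{a}
  B via B→a S: +{a}
  B via B→b b: +{b}
  S via S→A: +{a}
  S via S→b a: +{b}
  S via S→c B: +{c}
  S: {a,b,c}  A: {a}  B: {a,b}
iter 2:
  A via A→S a: +{b,c}
  B via B→S c: +{c}
  S: {a,b,c}  A: {a,b,c}  B: {a,b,c}
iter 3: (stable)
  S: {a,b,c}  A: {a,b,c}  B: {a,b,c}

FIRST(S) = ["a", "b", "c"]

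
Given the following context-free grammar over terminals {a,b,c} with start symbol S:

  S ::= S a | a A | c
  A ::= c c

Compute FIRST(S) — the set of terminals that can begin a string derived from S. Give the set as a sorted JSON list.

FIRST iteration:
iter 1:
  A via A→c c: +{c}
  S via S→a A: +{a}
  S via S→c: +{c}
  S: {a,c}  A: {c}
iter 2: (no change)
  S: {a,c}  A: {c}

FIRST(S) = ["a", "c"]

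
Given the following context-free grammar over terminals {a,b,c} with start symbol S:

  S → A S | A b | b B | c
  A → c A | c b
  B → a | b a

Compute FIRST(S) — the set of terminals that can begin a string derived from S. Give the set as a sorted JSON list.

FIRST sets, iterate to fixpoint:
[1]
  A via A→c A: +{c}
  B via B→a: +{a}
  B via B→b a: +{b}
  S via S→A S: +{c}
  S via S→b B: +{b}
  FIRST(S)={b,c}  FIRST(A)={c}  FIRST(B)={a,b}
[2] — fixpoint
  FIRST(S)={b,c}  FIRST(A)={c}  FIRST(B)={a,b}

FIRST(S) = ["b", "c"]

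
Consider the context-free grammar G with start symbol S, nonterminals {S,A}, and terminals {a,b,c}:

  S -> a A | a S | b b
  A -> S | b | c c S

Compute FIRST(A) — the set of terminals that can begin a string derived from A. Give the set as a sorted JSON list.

FIRST sets, iterate to fixpoint:
pass 1:
  A via A→b: +{b}
  A via A→c c S: +{c}
  S via S→a A: +{a}
  S via S→b b: +{b}
  S: {a,b}  A: {b,c}
pass 2:
  A via A→S: +{a}
  S: {a,b}  A: {a,b,c}
pass 3: — fixpoint
  S: {a,b}  A: {a,b,c}

FIRST(A) = ["a", "b", "c"]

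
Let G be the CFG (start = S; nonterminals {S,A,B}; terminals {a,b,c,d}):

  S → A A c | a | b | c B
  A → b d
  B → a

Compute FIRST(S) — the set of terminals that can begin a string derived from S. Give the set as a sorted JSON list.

FIRST iteration:
pass 1:
  A via A→b d: +{b}
  B via B→a: +{a}
  S via S→A A c: +{b}
  S via S→a: +{a}
  S via S→c B: +{c}
  FIRST(S)={a,b,c}  FIRST(A)={b}  FIRST(B)={a}
pass 2: (no change)
  FIRST(S)={a,b,c}  FIRST(A)={b}  FIRST(B)={a}

FIRST(S) = ["a", "b", "c"]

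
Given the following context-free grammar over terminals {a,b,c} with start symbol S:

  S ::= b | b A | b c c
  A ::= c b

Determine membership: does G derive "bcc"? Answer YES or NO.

CNF form of G:
  S -> T1 A | T1 X2 | b
  A -> T0 T1
  T0 -> c
  T1 -> b
  X2 -> T0 T0

CYK fill:
  [0..0]={S,T1}  "b"  orig:{S}
  [1..1]={T0}  "c"  orig:{}
  [2..2]={T0}  "c"  orig:{}
  [0..1]=∅  "bc"
  [1..2]={X2}  "cc"  orig:{}
  [0..2]={S}  "bcc"

S ∈ T[0,2] ⇒ YES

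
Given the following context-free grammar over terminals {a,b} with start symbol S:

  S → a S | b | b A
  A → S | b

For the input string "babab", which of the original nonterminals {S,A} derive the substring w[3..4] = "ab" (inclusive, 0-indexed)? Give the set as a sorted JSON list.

Convert to CNF:
  S -> T0 S | T1 A | b
  A -> T0 S | T1 A | b
  T0 -> a
  T1 -> b

CYK table (by increasing span) (cells [i..j] with 3 ≤ i ≤ j ≤ 4 only):
  T[3,3] 'a' = {T0}  orig:{}
  T[4,4] 'b' = {A,S,T1}  orig:{A,S}
  T[3,4] 'ab' = {A,S}

Original NTs in T[3,4] deriving "ab": ["A", "S"]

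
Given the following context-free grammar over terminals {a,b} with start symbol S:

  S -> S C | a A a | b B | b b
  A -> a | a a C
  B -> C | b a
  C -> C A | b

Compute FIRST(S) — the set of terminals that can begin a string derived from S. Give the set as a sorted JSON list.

FIRST iteration:
pass 1:
  A via A→a: +{a}
  B via B→b a: +{b}
  C via C→b: +{b}
  S via S→a A a: +{a}
  S via S→b B: +{b}
  FIRST[S]={a,b}  FIRST[A]={a}  FIRST[B]={b}  FIRST[C]={b}
pass 2: (no change)
  FIRST[S]={a,b}  FIRST[A]={a}  FIRST[B]={b}  FIRST[C]={b}

FIRST(S) = ["a", "b"]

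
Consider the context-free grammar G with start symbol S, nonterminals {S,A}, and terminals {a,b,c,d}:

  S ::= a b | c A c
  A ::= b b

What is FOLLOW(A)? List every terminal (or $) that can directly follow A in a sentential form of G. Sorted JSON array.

Compute FIRST by fixpoint:
[1]
  A via A→b b: +{b}
  S via S→a b: +{a}
  S via S→c A c: +{c}
  S: {a,c}  A: {b}
[2] — fixpoint
  S: {a,c}  A: {b}

FOLLOW iteration:
seed FOLLOW(S) with $
[1]
  S→c A c: FOLLOW(A) ⊇ FIRST(c) = {c}; new: +{c}
  S: {$}  A: {c}
[2] (stable)
  S: {$}  A: {c}

FOLLOW(A) = ["c"]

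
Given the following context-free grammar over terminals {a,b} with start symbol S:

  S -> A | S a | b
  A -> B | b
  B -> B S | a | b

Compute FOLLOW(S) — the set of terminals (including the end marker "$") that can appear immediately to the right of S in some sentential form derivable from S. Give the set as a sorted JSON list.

FIRST iteration:
iter 1:
  A via A→b: +{b}
  B via B→a: +{a}
  B via B→b: +{b}
  S via S→A: +{b}
  FIRST[S]={b}  FIRST[A]={b}  FIRST[B]={a,b}
iter 2:
  A via A→B: +{a}
  S via S→A: +{a}
  FIRST[S]={a,b}  FIRST[A]={a,b}  FIRST[B]={a,b}
iter 3: (stable)
  FIRST[S]={a,b}  FIRST[A]={a,b}  FIRST[B]={a,b}

FOLLOW sets:
FOLLOW(S) := {$}
round 1:
  B→B S: FOLLOW(B) ⊇ FIRST(S) = {a,b}; new: +{a,b}
  B→B S: FOLLOW(S) ⊇ FOLLOW(B) ⊇ {a,b}; new: +{a,b}
  S→A: FOLLOW(A) ⊇ FOLLOW(S) ⊇ {$,a,b}; new: +{$,a,b}
  FOLLOW(S)={$,a,b}  FOLLOW(A)={$,a,b}  FOLLOW(B)={a,b}
round 2:
  A→B: FOLLOW(B) ⊇ FOLLOW(A) ⊇ {$,a,b}; new: +{$}
  FOLLOW(S)={$,a,b}  FOLLOW(A)={$,a,b}  FOLLOW(B)={$,a,b}
round 3: done
  FOLLOW(S)={$,a,b}  FOLLOW(A)={$,a,b}  FOLLOW(B)={$,a,b}

FOLLOW(S) = ["$", "a", "b"]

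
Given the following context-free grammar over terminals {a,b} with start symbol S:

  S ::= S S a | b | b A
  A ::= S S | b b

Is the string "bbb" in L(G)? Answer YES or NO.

Convert to CNF:
  S -> S X2 | T0 A | b
  A -> S S | T0 T0
  T0 -> b
  T1 -> a
  X2 -> S T1

Fill CYK table bottom-up:
  [0..0]={S,T0}  "b"  orig:{S}
  [1..1]={S,T0}  "b"  orig:{S}
  [2..2]={S,T0}  "b"  orig:{S}
  [0..1]={A}  "bb"
  [1..2]={A}  "bb"
  [0..2]={S}  "bbb"

S ∈ T[0,2] ⇒ YES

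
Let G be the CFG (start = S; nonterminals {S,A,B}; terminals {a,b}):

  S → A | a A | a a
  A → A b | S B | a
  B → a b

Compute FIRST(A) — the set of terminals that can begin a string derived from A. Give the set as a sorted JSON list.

FIRST iteration:
round 1:
  A via A→a: +{a}
  B via B→a b: +{a}
  S via S→A: +{a}
  FIRST[S]={a}  FIRST[A]={a}  FIRST[B]={a}
round 2: (no change)
  FIRST[S]={a}  FIRST[A]={a}  FIRST[B]={a}

FIRST(A) = ["a"]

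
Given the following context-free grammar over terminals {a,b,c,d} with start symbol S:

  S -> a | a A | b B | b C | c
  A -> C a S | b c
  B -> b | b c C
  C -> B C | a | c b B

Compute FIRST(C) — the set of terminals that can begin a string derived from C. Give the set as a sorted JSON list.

Compute FIRST by fixpoint:
pass 1:
  A via A→b c: +{b}
  B via B→b: +{b}
  C via C→B C: +{b}
  C via C→a: +{a}
  C via C→c b B: +{c}
  S via S→a: +{a}
  S via S→b B: +{b}
  S via S→c: +{c}
  FIRST(S)={a,b,c}  FIRST(A)={b}  FIRST(B)={b}  FIRST(C)={a,b,c}
pass 2:
  A via A→C a S: +{a,c}
  FIRST(S)={a,b,c}  FIRST(A)={a,b,c}  FIRST(B)={b}  FIRST(C)={a,b,c}
pass 3: done
  FIRST(S)={a,b,c}  FIRST(A)={a,b,c}  FIRST(B)={b}  FIRST(C)={a,b,c}

FIRST(C) = ["a", "b", "c"]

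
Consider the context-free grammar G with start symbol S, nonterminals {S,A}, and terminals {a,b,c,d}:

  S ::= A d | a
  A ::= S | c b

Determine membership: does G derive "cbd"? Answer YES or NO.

CNF form of G:
  S -> A T0 | a
  A -> A T0 | T1 T2 | a
  T0 -> d
  T1 -> c
  T2 -> b

CYK fill:
  T[0,0] 'c' = {T1}  orig:{}
  T[1,1] 'b' = {T2}  orig:{}
  T[2,2] 'd' = {T0}  orig:{}
  T[0,1] 'cb' = {A}
  T[1,2] 'bd' = ∅
  T[0,2] 'cbd' = {A,S}

S ∈ T[0,2] ⇒ YES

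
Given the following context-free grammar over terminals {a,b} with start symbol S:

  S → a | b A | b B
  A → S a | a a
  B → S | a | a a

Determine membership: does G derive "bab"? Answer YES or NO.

Convert to CNF:
  S -> T1 A | T1 B | a
  A -> S T0 | T0 T0
  B -> T0 T0 | T1 A | T1 B | a
  T0 -> a
  T1 -> b

CYK fill:
  T[0,0] 'b' = {T1}  orig:{}
  T[1,1] 'a' = {B,S,T0}  orig:{B,S}
  T[2,2] 'b' = {T1}  orig:{}
  T[0,1] 'ba' = {B,S}
  T[1,2] 'ab' = ∅
  T[0,2] 'bab' = ∅

S ∉ T[0,2] ⇒ NO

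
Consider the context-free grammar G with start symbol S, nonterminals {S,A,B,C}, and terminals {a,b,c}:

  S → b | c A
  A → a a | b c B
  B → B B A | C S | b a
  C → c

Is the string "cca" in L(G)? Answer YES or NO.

CNF form of G:
  S -> T2 A | b
  A -> T0 T0 | T1 X3
  B -> B X4 | C S | T1 T0
  C -> c
  T0 -> a
  T1 -> b
  T2 -> c
  X3 -> T2 B
  X4 -> B A

CYK table (by increasing span):
  [0..0]={C,T2}  "c"  orig:{C}
  [1..1]={C,T2}  "c"  orig:{C}
  [2..2]={T0}  "a"  orig:{}
  [0..1]=∅  "cc"
  [1..2]=∅  "ca"
  [0..2]=∅  "cca"

S ∉ T[0,2] ⇒ NO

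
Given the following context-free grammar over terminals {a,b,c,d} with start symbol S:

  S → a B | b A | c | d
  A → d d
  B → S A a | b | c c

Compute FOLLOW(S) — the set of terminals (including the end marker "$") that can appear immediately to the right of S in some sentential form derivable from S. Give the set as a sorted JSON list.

FIRST iteration:
[1]
  A via A→d d: +{d}
  B via B→b: +{b}
  B via B→c c: +{c}
  S via S→a B: +{a}
  S via S→b A: +{b}
  S via S→c: +{c}
  S via S→d: +{d}
  FIRST[S]={a,b,c,d}  FIRST[A]={d}  FIRST[B]={b,c}
[2]
  B via B→S A a: +{a,d}
  FIRST[S]={a,b,c,d}  FIRST[A]={d}  FIRST[B]={a,b,c,d}
[3] done
  FIRST[S]={a,b,c,d}  FIRST[A]={d}  FIRST[B]={a,b,c,d}

FOLLOW sets:
initialize: $ ∈ FOLLOW(S)
iter 1:
  B→S A a: FOLLOW(S) ⊇ FIRST(A) = {d}; new: +{d}
  B→S A a: FOLLOW(A) ⊇ FIRST(a) = {a}; new: +{a}
  S→a B: FOLLOW(B) ⊇ FOLLOW(S) ⊇ {$,d}; new: +{$,d}
  S→b A: FOLLOW(A) ⊇ FOLLOW(S) ⊇ {$,d}; new: +{$,d}
  FOLLOW[S]={$,d}  FOLLOW[A]={$,a,d}  FOLLOW[B]={$,d}
iter 2: (no change)
  FOLLOW[S]={$,d}  FOLLOW[A]={$,a,d}  FOLLOW[B]={$,d}

FOLLOW(S) = ["$", "d"]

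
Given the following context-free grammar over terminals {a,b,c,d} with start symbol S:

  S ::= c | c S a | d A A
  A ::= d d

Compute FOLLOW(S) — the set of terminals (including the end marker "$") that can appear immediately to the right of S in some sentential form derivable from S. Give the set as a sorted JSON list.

FIRST sets, iterate to fixpoint:
round 1:
  A via A→d d: +{d}
  S via S→c: +{c}
  S via S→d A A: +{d}
  FIRST[S]={c,d}  FIRST[A]={d}
round 2: — fixpoint
  FIRST[S]={c,d}  FIRST[A]={d}

Compute FOLLOW by fixpoint:
FOLLOW(S) := {$}
[1]
  S→c S a: FOLLOW(S) ⊇ FIRST(a) = {a}; new: +{a}
  S→d A A: FOLLOW(A) ⊇ FIRST(A) = {d}; new: +{d}
  S→d A A: FOLLOW(A) ⊇ FOLLOW(S) ⊇ {$,a}; new: +{$,a}
  FOLLOW[S]={$,a}  FOLLOW[A]={$,a,d}
[2] done
  FOLLOW[S]={$,a}  FOLLOW[A]={$,a,d}

FOLLOW(S) = ["$", "a"]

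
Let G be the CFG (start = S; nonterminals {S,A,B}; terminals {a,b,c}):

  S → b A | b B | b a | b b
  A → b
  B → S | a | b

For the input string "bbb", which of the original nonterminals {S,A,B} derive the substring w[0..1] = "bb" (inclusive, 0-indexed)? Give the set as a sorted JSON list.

Convert to CNF:
  S -> T0 A | T0 B | T0 T0 | T0 T1
  A -> b
  B -> T0 A | T0 B | T0 T0 | T0 T1 | a | b
  T0 -> b
  T1 -> a

CYK fill (cells [i..j] with 0 ≤ i ≤ j ≤ 1 only):
  cell(0,0) b: {A,B,T0}  orig:{A,B}
  cell(1,1) b: {A,B,T0}  orig:{A,B}
  cell(0,1) bb: {B,S}

Original NTs in T[0,1] deriving "bb": ["B", "S"]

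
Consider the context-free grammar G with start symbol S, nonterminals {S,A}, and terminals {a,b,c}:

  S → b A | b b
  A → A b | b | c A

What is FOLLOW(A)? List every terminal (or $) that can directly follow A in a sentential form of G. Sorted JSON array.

FIRST iteration:
[1]
  A via A→b: +{b}
  A via A→c A: +{c}
  S via S→b A: +{b}
  FIRST[S]={b}  FIRST[A]={b,c}
[2] done
  FIRST[S]={b}  FIRST[A]={b,c}

Compute FOLLOW by fixpoint:
FOLLOW(S) := {$}
iter 1:
  A→A b: FOLLOW(A) ⊇ FIRST(b) = {b}; new: +{b}
  S→b A: FOLLOW(A) ⊇ FOLLOW(S) ⊇ {$}; new: +{$}
  FOLLOW(S)={$}  FOLLOW(A)={$,b}
iter 2: (stable)
  FOLLOW(S)={$}  FOLLOW(A)={$,b}

FOLLOW(A) = ["$", "b"]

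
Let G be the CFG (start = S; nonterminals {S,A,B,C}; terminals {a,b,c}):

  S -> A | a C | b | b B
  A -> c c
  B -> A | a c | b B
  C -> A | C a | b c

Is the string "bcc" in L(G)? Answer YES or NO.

Convert to CNF:
  S -> T0 T0 | T1 C | T2 B | b
  A -> T0 T0
  B -> T0 T0 | T1 T0 | T2 B
  C -> C T1 | T0 T0 | T2 T0
  T0 -> c
  T1 -> a
  T2 -> b

CYK table (by increasing span):
  [0..0]={S,T2}  "b"  orig:{S}
  [1..1]={T0}  "c"  orig:{}
  [2..2]={T0}  "c"  orig:{}
  [0..1]={C}  "bc"
  [1..2]={A,B,C,S}  "cc"
  [0..2]={B,S}  "bcc"

S ∈ T[0,2] ⇒ YES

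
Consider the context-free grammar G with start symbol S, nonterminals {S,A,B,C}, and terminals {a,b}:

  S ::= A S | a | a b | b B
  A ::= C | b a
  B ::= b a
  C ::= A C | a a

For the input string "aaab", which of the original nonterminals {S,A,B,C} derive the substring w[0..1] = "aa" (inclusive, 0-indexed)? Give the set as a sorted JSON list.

Convert to CNF:
  S -> A S | T0 T1 | T1 B | a
  A -> A C | T0 T0 | T1 T0
  B -> T1 T0
  C -> A C | T0 T0
  T0 -> a
  T1 -> b

Fill CYK table bottom-up (cells [i..j] with 0 ≤ i ≤ j ≤ 1 only):
  [0..0]={S,T0}  "a"  orig:{S}
  [1..1]={S,T0}  "a"  orig:{S}
  [0..1]={A,C}  "aa"

Original NTs in T[0,1] deriving "aa": ["A", "C"]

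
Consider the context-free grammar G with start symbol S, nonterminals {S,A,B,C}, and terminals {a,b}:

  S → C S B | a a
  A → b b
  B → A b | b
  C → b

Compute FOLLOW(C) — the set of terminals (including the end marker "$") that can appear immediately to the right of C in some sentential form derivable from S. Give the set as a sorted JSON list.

FIRST sets, iterate to fixpoint:
round 1:
  A via A→b b: +{b}
  B via B→A b: +{b}
  C via C→b: +{b}
  S via S→C S B: +{b}
  S via S→a a: +{a}
  S: {a,b}  A: {b}  B: {b}  C: {b}
round 2: — fixpoint
  S: {a,b}  A: {b}  B: {b}  C: {b}

FOLLOW sets:
seed FOLLOW(S) with $
iter 1:
  B→A b: FOLLOW(A) ⊇ FIRST(b) = {b}; new: +{b}
  S→C S B: FOLLOW(C) ⊇ FIRST(S) = {a,b}; new: +{a,b}
  S→C S B: FOLLOW(S) ⊇ FIRST(B) = {b}; new: +{b}
  S→C S B: FOLLOW(B) ⊇ FOLLOW(S) ⊇ {$,b}; new: +{$,b}
  FOLLOW[S]={$,b}  FOLLOW[A]={b}  FOLLOW[B]={$,b}  FOLLOW[C]={a,b}
iter 2: (stable)
  FOLLOW[S]={$,b}  FOLLOW[A]={b}  FOLLOW[B]={$,b}  FOLLOW[C]={a,b}

FOLLOW(C) = ["a", "b"]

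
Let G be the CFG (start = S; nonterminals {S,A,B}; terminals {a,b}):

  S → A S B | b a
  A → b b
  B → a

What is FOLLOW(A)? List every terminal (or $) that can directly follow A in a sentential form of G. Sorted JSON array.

FIRST iteration:
iter 1:
  A via A→b b: +{b}
  B via B→a: +{a}
  S via S→A S B: +{b}
  FIRST[S]={b}  FIRST[A]={b}  FIRST[B]={a}
iter 2: done
  FIRST[S]={b}  FIRST[A]={b}  FIRST[B]={a}

FOLLOW iteration:
FOLLOW(S) := {$}
[1]
  S→A S B: FOLLOW(A) ⊇ FIRST(S) = {b}; new: +{b}
  S→A S B: FOLLOW(S) ⊇ FIRST(B) = {a}; new: +{a}
  S→A S B: FOLLOW(B) ⊇ FOLLOW(S) ⊇ {$,a}; new: +{$,a}
  FOLLOW(S)={$,a}  FOLLOW(A)={b}  FOLLOW(B)={$,a}
[2] done
  FOLLOW(S)={$,a}  FOLLOW(A)={b}  FOLLOW(B)={$,a}

FOLLOW(A) = ["b"]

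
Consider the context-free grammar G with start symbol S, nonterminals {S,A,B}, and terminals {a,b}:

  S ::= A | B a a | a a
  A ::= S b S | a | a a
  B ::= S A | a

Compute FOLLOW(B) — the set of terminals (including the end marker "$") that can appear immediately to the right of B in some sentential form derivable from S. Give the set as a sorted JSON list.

FIRST iteration:
iter 1:
  A via A→a: +{a}
  B via B→a: +{a}
  S via S→A: +{a}
  FIRST[S]={a}  FIRST[A]={a}  FIRST[B]={a}
iter 2: done
  FIRST[S]={a}  FIRST[A]={a}  FIRST[B]={a}

FOLLOW iteration:
initialize: $ ∈ FOLLOW(S)
[1]
  A→S b S: FOLLOW(S) ⊇ FIRST(b) = {b}; new: +{b}
  B→S A: FOLLOW(S) ⊇ FIRST(A) = {a}; new: +{a}
  S→A: FOLLOW(A) ⊇ FOLLOW(S) ⊇ {$,a,b}; new: +{$,a,b}
  S→B a a: FOLLOW(B) ⊇ FIRST(a) = {a}; new: +{a}
  FOLLOW(S)={$,a,b}  FOLLOW(A)={$,a,b}  FOLLOW(B)={a}
[2] (no change)
  FOLLOW(S)={$,a,b}  FOLLOW(A)={$,a,b}  FOLLOW(B)={a}

FOLLOW(B) = ["a"]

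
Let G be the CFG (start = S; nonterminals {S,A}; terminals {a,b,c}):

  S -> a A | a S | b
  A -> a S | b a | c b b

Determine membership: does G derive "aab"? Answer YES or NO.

CNF form of G:
  S -> T0 A | T0 S | b
  A -> T0 S | T1 T0 | T2 X3
  T0 -> a
  T1 -> b
  T2 -> c
  X3 -> T1 T1

Fill CYK table bottom-up:
  T[0,0] 'a' = {T0}  orig:{}
  T[1,1] 'a' = {T0}  orig:{}
  T[2,2] 'b' = {S,T1}  orig:{S}
  T[0,1] 'aa' = ∅
  T[1,2] 'ab' = {A,S}
  T[0,2] 'aab' = {A,S}

S ∈ T[0,2] ⇒ YES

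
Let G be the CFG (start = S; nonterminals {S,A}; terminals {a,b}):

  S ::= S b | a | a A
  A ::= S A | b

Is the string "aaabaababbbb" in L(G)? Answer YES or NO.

CNF form of G:
  S -> S T0 | T1 A | a
  A -> S A | b
  T0 -> b
  T1 -> a

CYK fill:
  T[0,0] 'a' = {S,T1}  orig:{S}
  T[1,1] 'a' = {S,T1}  orig:{S}
  T[2,2] 'a' = {S,T1}  orig:{S}
  T[3,3] 'b' = {A,T0}  orig:{A}
  T[4,4] 'a' = {S,T1}  orig:{S}
  T[5,5] 'a' = {S,T1}  orig:{S}
  T[6,6] 'b' = {A,T0}  orig:{A}
  T[7,7] 'a' = {S,T1}  orig:{S}
  T[8,8] 'b' = {A,T0}  orig:{A}
  T[9,9] 'b' = {A,T0}  orig:{A}
  T[10,10] 'b' = {A,T0}  orig:{A}
  T[11,11] 'b' = {A,T0}  orig:{A}
  T[0,1] 'aa' = ∅
  T[1,2] 'aa' = ∅
  T[2,3] 'ab' = {A,S}
  T[3,4] 'ba' = ∅
  T[4,5] 'aa' = ∅
  T[5,6] 'ab' = {A,S}
  T[6,7] 'ba' = ∅
  T[7,8] 'ab' = {A,S}
  T[8,9] 'bb' = ∅
  T[9,10] 'bb' = ∅
  T[10,11] 'bb' = ∅
  T[0,2] 'aaa' = ∅
  T[1,3] 'aab' = {A,S}
  T[2,4] 'aba' = ∅
  T[3,5] 'baa' = ∅
  T[4,6] 'aab' = {A,S}
  T[5,7] 'aba' = ∅
  T[6,8] 'bab' = ∅
  T[7,9] 'abb' = {A,S}
  T[8,10] 'bbb' = ∅
  T[9,11] 'bbb' = ∅
  T[0,3] 'aaab' = {A,S}
  T[1,4] 'aaba' = ∅
  T[2,5] 'abaa' = ∅
  T[3,6] 'baab' = ∅
  T[4,7] 'aaba' = ∅
  T[5,8] 'abab' = {A}
  T[6,9] 'babb' = ∅
  T[7,10] 'abbb' = {A,S}
  T[8,11] 'bbbb' = ∅
  T[0,4] 'aaaba' = ∅
  T[1,5] 'aabaa' = ∅
  T[2,6] 'abaab' = {A}
  T[3,7] 'baaba' = ∅
  T[4,8] 'aabab' = {A,S}
  T[5,9] 'ababb' = {A}
  T[6,10] 'babbb' = ∅
  T[7,11] 'abbbb' = {A,S}
  T[0,5] 'aaabaa' = ∅
  T[1,6] 'aabaab' = {A,S}
  T[2,7] 'abaaba' = ∅
  T[3,8] 'baabab' = ∅
  T[4,9] 'aababb' = {A,S}
  T[5,10] 'ababbb' = {A}
  T[6,11] 'babbbb' = ∅
  T[0,6] 'aaabaab' = {A,S}
  T[1,7] 'aabaaba' = ∅
  T[2,8] 'abaabab' = {A}
  T[3,9] 'baababb' = ∅
  T[4,10] 'aababbb' = {A,S}
  T[5,11] 'ababbbb' = {A}
  T[0,7] 'aaabaaba' = ∅
  T[1,8] 'aabaabab' = {A,S}
  T[2,9] 'abaababb' = {A}
  T[3,10] 'baababbb' = ∅
  T[4,11] 'aababbbb' = {A,S}
  T[0,8] 'aaabaabab' = {A,S}
  T[1,9] 'aabaababb' = {A,S}
  T[2,10] 'abaababbb' = {A}
  T[3,11] 'baababbbb' = ∅
  T[0,9] 'aaabaababb' = {A,S}
  T[1,10] 'aabaababbb' = {A,S}
  T[2,11] 'abaababbbb' = {A}
  T[0,10] 'aaabaababbb' = {A,S}
  T[1,11] 'aabaababbbb' = {A,S}
  T[0,11] 'aaabaababbbb' = {A,S}

S ∈ T[0,11] ⇒ YES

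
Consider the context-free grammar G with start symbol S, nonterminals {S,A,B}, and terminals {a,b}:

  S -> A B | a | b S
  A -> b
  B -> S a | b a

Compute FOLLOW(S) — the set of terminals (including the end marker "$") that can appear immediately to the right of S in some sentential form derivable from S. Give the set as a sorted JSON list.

Compute FIRST by fixpoint:
iter 1:
  A via A→b: +{b}
  B via B→b a: +{b}
  S via S→A B: +{b}
  S via S→a: +{a}
  FIRST[S]={a,b}  FIRST[A]={b}  FIRST[B]={b}
iter 2:
  B via B→S a: +{a}
  FIRST[S]={a,b}  FIRST[A]={b}  FIRST[B]={a,b}
iter 3: (stable)
  FIRST[S]={a,b}  FIRST[A]={b}  FIRST[B]={a,b}

Compute FOLLOW by fixpoint:
FOLLOW(S) := {$}
[1]
  B→S a: FOLLOW(S) ⊇ FIRST(a) = {a}; new: +{a}
  S→A B: FOLLOW(A) ⊇ FIRST(B) = {a,b}; new: +{a,b}
  S→A B: FOLLOW(B) ⊇ FOLLOW(S) ⊇ {$,a}; new: +{$,a}
  FOLLOW[S]={$,a}  FOLLOW[A]={a,b}  FOLLOW[B]={$,a}
[2] — fixpoint
  FOLLOW[S]={$,a}  FOLLOW[A]={a,b}  FOLLOW[B]={$,a}

FOLLOW(S) = ["$", "a"]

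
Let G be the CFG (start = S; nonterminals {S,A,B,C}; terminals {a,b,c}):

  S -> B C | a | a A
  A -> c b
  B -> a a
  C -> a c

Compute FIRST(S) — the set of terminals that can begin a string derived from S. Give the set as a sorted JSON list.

FIRST iteration:
iter 1:
  A via A→c b: +{c}
  B via B→a a: +{a}
  C via C→a c: +{a}
  S via S→B C: +{a}
  FIRST(S)={a}  FIRST(A)={c}  FIRST(B)={a}  FIRST(C)={a}
iter 2: done
  FIRST(S)={a}  FIRST(A)={c}  FIRST(B)={a}  FIRST(C)={a}

FIRST(S) = ["a"]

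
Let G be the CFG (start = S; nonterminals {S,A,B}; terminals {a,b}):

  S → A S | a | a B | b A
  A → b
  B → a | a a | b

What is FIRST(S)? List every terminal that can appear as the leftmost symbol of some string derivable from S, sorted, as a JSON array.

Compute FIRST by fixpoint:
pass 1:
  A via A→b: +{b}
  B via B→a: +{a}
  B via B→b: +{b}
  S via S→A S: +{b}
  S via S→a: +{a}
  FIRST(S)={a,b}  FIRST(A)={b}  FIRST(B)={a,b}
pass 2: — fixpoint
  FIRST(S)={a,b}  FIRST(A)={b}  FIRST(B)={a,b}

FIRST(S) = ["a", "b"]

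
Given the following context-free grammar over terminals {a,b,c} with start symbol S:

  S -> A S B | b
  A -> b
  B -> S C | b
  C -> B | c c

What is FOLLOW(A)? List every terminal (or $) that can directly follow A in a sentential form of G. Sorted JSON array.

Compute FIRST by fixpoint:
pass 1:
  A via A→b: +{b}
  B via B→b: +{b}
  C via C→B: +{b}
  C via C→c c: +{c}
  S via S→A S B: +{b}
  S: {b}  A: {b}  B: {b}  C: {b,c}
pass 2: (no change)
  S: {b}  A: {b}  B: {b}  C: {b,c}

Compute FOLLOW by fixpoint:
FOLLOW(S) := {$}
pass 1:
  B→S C: FOLLOW(S) ⊇ FIRST(C) = {b,c}; new: +{b,c}
  S→A S B: FOLLOW(A) ⊇ FIRST(S) = {b}; new: +{b}
  S→A S B: FOLLOW(B) ⊇ FOLLOW(S) ⊇ {$,b,c}; new: +{$,b,c}
  S: {$,b,c}  A: {b}  B: {$,b,c}  C: {}
pass 2:
  B→S C: FOLLOW(C) ⊇ FOLLOW(B) ⊇ {$,b,c}; new: +{$,b,c}
  S: {$,b,c}  A: {b}  B: {$,b,c}  C: {$,b,c}
pass 3: (stable)
  S: {$,b,c}  A: {b}  B: {$,b,c}  C: {$,b,c}

FOLLOW(A) = ["b"]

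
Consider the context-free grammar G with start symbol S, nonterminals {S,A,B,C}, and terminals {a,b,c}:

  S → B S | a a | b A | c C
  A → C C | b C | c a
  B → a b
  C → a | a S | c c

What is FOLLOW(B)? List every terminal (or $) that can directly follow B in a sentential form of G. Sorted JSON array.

Compute FIRST by fixpoint:
pass 1:
  A via A→b C: +{b}
  A via A→c a: +{c}
  B via B→a b: +{a}
  C via C→a: +{a}
  C via C→c c: +{c}
  S via S→B S: +{a}
  S via S→b A: +{b}
  S via S→c C: +{c}
  FIRST[S]={a,b,c}  FIRST[A]={b,c}  FIRST[B]={a}  FIRST[C]={a,c}
pass 2:
  A via A→C C: +{a}
  FIRST[S]={a,b,c}  FIRST[A]={a,b,c}  FIRST[B]={a}  FIRST[C]={a,c}
pass 3: — fixpoint
  FIRST[S]={a,b,c}  FIRST[A]={a,b,c}  FIRST[B]={a}  FIRST[C]={a,c}

Compute FOLLOW by fixpoint:
initialize: $ ∈ FOLLOW(S)
pass 1:
  A→C C: FOLLOW(C) ⊇ FIRST(C) = {a,c}; new: +{a,c}
  C→a S: FOLLOW(S) ⊇ FOLLOW(C) ⊇ {a,c}; new: +{a,c}
  S→B S: FOLLOW(B) ⊇ FIRST(S) = {a,b,c}; new: +{a,b,c}
  S→b A: FOLLOW(A) ⊇ FOLLOW(S) ⊇ {$,a,c}; new: +{$,a,c}
  S→c C: FOLLOW(C) ⊇ FOLLOW(S) ⊇ {$,a,c}; new: +{$}
  S: {$,a,c}  A: {$,a,c}  B: {a,b,c}  C: {$,a,c}
pass 2: (stable)
  S: {$,a,c}  A: {$,a,c}  B: {a,b,c}  C: {$,a,c}

FOLLOW(B) = ["a", "b", "c"]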